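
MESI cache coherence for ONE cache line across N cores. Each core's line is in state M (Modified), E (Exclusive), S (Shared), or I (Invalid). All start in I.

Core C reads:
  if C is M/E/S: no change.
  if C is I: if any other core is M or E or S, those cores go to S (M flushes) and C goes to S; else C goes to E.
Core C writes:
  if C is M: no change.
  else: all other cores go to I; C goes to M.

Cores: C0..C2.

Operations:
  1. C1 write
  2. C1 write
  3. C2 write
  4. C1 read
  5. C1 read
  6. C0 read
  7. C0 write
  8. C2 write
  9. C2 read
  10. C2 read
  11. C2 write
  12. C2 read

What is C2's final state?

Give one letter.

Op 1: C1 write [C1 write: invalidate none -> C1=M] -> [I,M,I]
Op 2: C1 write [C1 write: already M (modified), no change] -> [I,M,I]
Op 3: C2 write [C2 write: invalidate ['C1=M'] -> C2=M] -> [I,I,M]
Op 4: C1 read [C1 read from I: others=['C2=M'] -> C1=S, others downsized to S] -> [I,S,S]
Op 5: C1 read [C1 read: already in S, no change] -> [I,S,S]
Op 6: C0 read [C0 read from I: others=['C1=S', 'C2=S'] -> C0=S, others downsized to S] -> [S,S,S]
Op 7: C0 write [C0 write: invalidate ['C1=S', 'C2=S'] -> C0=M] -> [M,I,I]
Op 8: C2 write [C2 write: invalidate ['C0=M'] -> C2=M] -> [I,I,M]
Op 9: C2 read [C2 read: already in M, no change] -> [I,I,M]
Op 10: C2 read [C2 read: already in M, no change] -> [I,I,M]
Op 11: C2 write [C2 write: already M (modified), no change] -> [I,I,M]
Op 12: C2 read [C2 read: already in M, no change] -> [I,I,M]

Answer: M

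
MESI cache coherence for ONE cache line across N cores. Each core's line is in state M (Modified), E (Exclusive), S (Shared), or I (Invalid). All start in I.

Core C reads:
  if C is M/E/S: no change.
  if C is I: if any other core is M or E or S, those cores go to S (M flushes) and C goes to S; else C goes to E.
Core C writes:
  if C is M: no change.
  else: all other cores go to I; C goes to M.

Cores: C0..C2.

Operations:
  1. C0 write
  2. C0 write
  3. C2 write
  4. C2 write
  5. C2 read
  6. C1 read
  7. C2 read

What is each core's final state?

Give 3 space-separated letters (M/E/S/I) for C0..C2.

Op 1: C0 write [C0 write: invalidate none -> C0=M] -> [M,I,I]
Op 2: C0 write [C0 write: already M (modified), no change] -> [M,I,I]
Op 3: C2 write [C2 write: invalidate ['C0=M'] -> C2=M] -> [I,I,M]
Op 4: C2 write [C2 write: already M (modified), no change] -> [I,I,M]
Op 5: C2 read [C2 read: already in M, no change] -> [I,I,M]
Op 6: C1 read [C1 read from I: others=['C2=M'] -> C1=S, others downsized to S] -> [I,S,S]
Op 7: C2 read [C2 read: already in S, no change] -> [I,S,S]

Answer: I S S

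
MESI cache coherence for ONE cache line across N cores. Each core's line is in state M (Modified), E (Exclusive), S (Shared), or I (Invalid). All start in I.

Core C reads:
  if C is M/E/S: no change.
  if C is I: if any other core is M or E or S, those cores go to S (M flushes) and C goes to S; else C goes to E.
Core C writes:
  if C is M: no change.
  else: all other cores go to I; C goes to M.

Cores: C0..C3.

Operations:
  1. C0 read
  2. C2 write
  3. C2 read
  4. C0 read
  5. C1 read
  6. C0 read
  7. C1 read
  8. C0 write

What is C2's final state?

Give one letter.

Answer: I

Derivation:
Op 1: C0 read [C0 read from I: no other sharers -> C0=E (exclusive)] -> [E,I,I,I]
Op 2: C2 write [C2 write: invalidate ['C0=E'] -> C2=M] -> [I,I,M,I]
Op 3: C2 read [C2 read: already in M, no change] -> [I,I,M,I]
Op 4: C0 read [C0 read from I: others=['C2=M'] -> C0=S, others downsized to S] -> [S,I,S,I]
Op 5: C1 read [C1 read from I: others=['C0=S', 'C2=S'] -> C1=S, others downsized to S] -> [S,S,S,I]
Op 6: C0 read [C0 read: already in S, no change] -> [S,S,S,I]
Op 7: C1 read [C1 read: already in S, no change] -> [S,S,S,I]
Op 8: C0 write [C0 write: invalidate ['C1=S', 'C2=S'] -> C0=M] -> [M,I,I,I]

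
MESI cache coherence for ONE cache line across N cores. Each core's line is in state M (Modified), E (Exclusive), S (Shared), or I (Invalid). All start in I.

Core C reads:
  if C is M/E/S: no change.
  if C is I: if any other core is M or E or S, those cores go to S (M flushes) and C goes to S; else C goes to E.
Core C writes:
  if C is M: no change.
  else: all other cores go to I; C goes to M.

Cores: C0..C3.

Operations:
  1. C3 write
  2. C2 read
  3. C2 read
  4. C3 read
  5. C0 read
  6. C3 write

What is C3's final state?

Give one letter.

Answer: M

Derivation:
Op 1: C3 write [C3 write: invalidate none -> C3=M] -> [I,I,I,M]
Op 2: C2 read [C2 read from I: others=['C3=M'] -> C2=S, others downsized to S] -> [I,I,S,S]
Op 3: C2 read [C2 read: already in S, no change] -> [I,I,S,S]
Op 4: C3 read [C3 read: already in S, no change] -> [I,I,S,S]
Op 5: C0 read [C0 read from I: others=['C2=S', 'C3=S'] -> C0=S, others downsized to S] -> [S,I,S,S]
Op 6: C3 write [C3 write: invalidate ['C0=S', 'C2=S'] -> C3=M] -> [I,I,I,M]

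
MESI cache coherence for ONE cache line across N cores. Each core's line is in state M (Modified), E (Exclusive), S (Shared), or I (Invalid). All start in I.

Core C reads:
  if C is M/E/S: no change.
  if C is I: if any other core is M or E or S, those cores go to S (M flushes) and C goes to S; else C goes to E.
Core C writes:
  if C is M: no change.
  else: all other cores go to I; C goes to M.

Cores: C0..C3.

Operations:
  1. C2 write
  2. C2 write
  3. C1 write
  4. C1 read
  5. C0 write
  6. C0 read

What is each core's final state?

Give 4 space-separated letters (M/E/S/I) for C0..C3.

Answer: M I I I

Derivation:
Op 1: C2 write [C2 write: invalidate none -> C2=M] -> [I,I,M,I]
Op 2: C2 write [C2 write: already M (modified), no change] -> [I,I,M,I]
Op 3: C1 write [C1 write: invalidate ['C2=M'] -> C1=M] -> [I,M,I,I]
Op 4: C1 read [C1 read: already in M, no change] -> [I,M,I,I]
Op 5: C0 write [C0 write: invalidate ['C1=M'] -> C0=M] -> [M,I,I,I]
Op 6: C0 read [C0 read: already in M, no change] -> [M,I,I,I]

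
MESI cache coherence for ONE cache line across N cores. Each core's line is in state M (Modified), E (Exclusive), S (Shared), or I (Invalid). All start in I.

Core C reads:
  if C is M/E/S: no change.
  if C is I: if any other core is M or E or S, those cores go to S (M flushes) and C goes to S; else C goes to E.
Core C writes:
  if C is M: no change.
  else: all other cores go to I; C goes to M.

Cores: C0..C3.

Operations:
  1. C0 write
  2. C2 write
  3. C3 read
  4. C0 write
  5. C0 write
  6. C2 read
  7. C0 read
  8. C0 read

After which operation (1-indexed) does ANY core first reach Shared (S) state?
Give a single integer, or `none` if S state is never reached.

Answer: 3

Derivation:
Op 1: C0 write [C0 write: invalidate none -> C0=M] -> [M,I,I,I]
Op 2: C2 write [C2 write: invalidate ['C0=M'] -> C2=M] -> [I,I,M,I]
Op 3: C3 read [C3 read from I: others=['C2=M'] -> C3=S, others downsized to S] -> [I,I,S,S]
  -> First S state at op 3; remaining ops need not be traced.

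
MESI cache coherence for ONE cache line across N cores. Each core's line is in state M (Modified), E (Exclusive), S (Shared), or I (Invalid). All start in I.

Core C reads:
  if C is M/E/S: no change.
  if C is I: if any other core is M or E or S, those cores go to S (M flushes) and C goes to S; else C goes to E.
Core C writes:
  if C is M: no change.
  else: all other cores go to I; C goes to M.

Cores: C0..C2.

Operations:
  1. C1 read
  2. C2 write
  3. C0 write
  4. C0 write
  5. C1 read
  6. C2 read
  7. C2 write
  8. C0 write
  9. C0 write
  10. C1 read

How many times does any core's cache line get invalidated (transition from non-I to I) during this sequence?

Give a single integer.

Op 1: C1 read [C1 read from I: no other sharers -> C1=E (exclusive)] -> [I,E,I] (invalidations this op: 0; running total: 0)
Op 2: C2 write [C2 write: invalidate ['C1=E'] -> C2=M] -> [I,I,M] (invalidations this op: 1; running total: 1)
Op 3: C0 write [C0 write: invalidate ['C2=M'] -> C0=M] -> [M,I,I] (invalidations this op: 1; running total: 2)
Op 4: C0 write [C0 write: already M (modified), no change] -> [M,I,I] (invalidations this op: 0; running total: 2)
Op 5: C1 read [C1 read from I: others=['C0=M'] -> C1=S, others downsized to S] -> [S,S,I] (invalidations this op: 0; running total: 2)
Op 6: C2 read [C2 read from I: others=['C0=S', 'C1=S'] -> C2=S, others downsized to S] -> [S,S,S] (invalidations this op: 0; running total: 2)
Op 7: C2 write [C2 write: invalidate ['C0=S', 'C1=S'] -> C2=M] -> [I,I,M] (invalidations this op: 2; running total: 4)
Op 8: C0 write [C0 write: invalidate ['C2=M'] -> C0=M] -> [M,I,I] (invalidations this op: 1; running total: 5)
Op 9: C0 write [C0 write: already M (modified), no change] -> [M,I,I] (invalidations this op: 0; running total: 5)
Op 10: C1 read [C1 read from I: others=['C0=M'] -> C1=S, others downsized to S] -> [S,S,I] (invalidations this op: 0; running total: 5)

Answer: 5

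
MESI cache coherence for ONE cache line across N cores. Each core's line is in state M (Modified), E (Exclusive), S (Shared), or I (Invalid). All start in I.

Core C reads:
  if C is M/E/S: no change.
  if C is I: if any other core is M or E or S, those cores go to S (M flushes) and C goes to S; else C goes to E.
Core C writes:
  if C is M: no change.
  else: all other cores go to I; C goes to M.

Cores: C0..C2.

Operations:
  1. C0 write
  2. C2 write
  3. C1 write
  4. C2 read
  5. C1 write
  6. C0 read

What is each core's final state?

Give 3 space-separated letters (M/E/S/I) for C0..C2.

Answer: S S I

Derivation:
Op 1: C0 write [C0 write: invalidate none -> C0=M] -> [M,I,I]
Op 2: C2 write [C2 write: invalidate ['C0=M'] -> C2=M] -> [I,I,M]
Op 3: C1 write [C1 write: invalidate ['C2=M'] -> C1=M] -> [I,M,I]
Op 4: C2 read [C2 read from I: others=['C1=M'] -> C2=S, others downsized to S] -> [I,S,S]
Op 5: C1 write [C1 write: invalidate ['C2=S'] -> C1=M] -> [I,M,I]
Op 6: C0 read [C0 read from I: others=['C1=M'] -> C0=S, others downsized to S] -> [S,S,I]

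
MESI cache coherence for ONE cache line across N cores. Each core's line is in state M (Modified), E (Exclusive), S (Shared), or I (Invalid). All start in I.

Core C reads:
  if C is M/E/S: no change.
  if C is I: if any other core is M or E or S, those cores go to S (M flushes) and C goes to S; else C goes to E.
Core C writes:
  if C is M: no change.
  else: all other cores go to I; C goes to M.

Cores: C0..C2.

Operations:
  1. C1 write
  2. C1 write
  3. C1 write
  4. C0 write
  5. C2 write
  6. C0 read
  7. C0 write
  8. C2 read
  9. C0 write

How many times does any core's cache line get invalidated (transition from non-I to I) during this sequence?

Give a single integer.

Answer: 4

Derivation:
Op 1: C1 write [C1 write: invalidate none -> C1=M] -> [I,M,I] (invalidations this op: 0; running total: 0)
Op 2: C1 write [C1 write: already M (modified), no change] -> [I,M,I] (invalidations this op: 0; running total: 0)
Op 3: C1 write [C1 write: already M (modified), no change] -> [I,M,I] (invalidations this op: 0; running total: 0)
Op 4: C0 write [C0 write: invalidate ['C1=M'] -> C0=M] -> [M,I,I] (invalidations this op: 1; running total: 1)
Op 5: C2 write [C2 write: invalidate ['C0=M'] -> C2=M] -> [I,I,M] (invalidations this op: 1; running total: 2)
Op 6: C0 read [C0 read from I: others=['C2=M'] -> C0=S, others downsized to S] -> [S,I,S] (invalidations this op: 0; running total: 2)
Op 7: C0 write [C0 write: invalidate ['C2=S'] -> C0=M] -> [M,I,I] (invalidations this op: 1; running total: 3)
Op 8: C2 read [C2 read from I: others=['C0=M'] -> C2=S, others downsized to S] -> [S,I,S] (invalidations this op: 0; running total: 3)
Op 9: C0 write [C0 write: invalidate ['C2=S'] -> C0=M] -> [M,I,I] (invalidations this op: 1; running total: 4)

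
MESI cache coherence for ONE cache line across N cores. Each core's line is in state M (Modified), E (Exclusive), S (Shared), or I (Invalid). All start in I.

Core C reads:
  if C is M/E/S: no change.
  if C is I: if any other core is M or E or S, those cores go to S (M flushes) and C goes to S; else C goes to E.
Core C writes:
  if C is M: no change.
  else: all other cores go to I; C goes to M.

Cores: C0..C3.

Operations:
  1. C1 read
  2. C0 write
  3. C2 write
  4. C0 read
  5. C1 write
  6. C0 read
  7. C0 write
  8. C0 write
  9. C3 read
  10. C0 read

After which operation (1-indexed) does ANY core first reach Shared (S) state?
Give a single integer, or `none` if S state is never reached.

Answer: 4

Derivation:
Op 1: C1 read [C1 read from I: no other sharers -> C1=E (exclusive)] -> [I,E,I,I]
Op 2: C0 write [C0 write: invalidate ['C1=E'] -> C0=M] -> [M,I,I,I]
Op 3: C2 write [C2 write: invalidate ['C0=M'] -> C2=M] -> [I,I,M,I]
Op 4: C0 read [C0 read from I: others=['C2=M'] -> C0=S, others downsized to S] -> [S,I,S,I]
  -> First S state at op 4; remaining ops need not be traced.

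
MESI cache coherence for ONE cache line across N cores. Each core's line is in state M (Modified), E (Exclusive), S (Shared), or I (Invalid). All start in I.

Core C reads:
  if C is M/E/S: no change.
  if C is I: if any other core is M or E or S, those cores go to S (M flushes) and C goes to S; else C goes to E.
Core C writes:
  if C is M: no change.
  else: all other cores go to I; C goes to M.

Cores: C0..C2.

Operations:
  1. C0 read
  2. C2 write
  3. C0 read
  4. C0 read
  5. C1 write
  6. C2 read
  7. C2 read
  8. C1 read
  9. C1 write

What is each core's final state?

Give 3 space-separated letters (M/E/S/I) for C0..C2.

Answer: I M I

Derivation:
Op 1: C0 read [C0 read from I: no other sharers -> C0=E (exclusive)] -> [E,I,I]
Op 2: C2 write [C2 write: invalidate ['C0=E'] -> C2=M] -> [I,I,M]
Op 3: C0 read [C0 read from I: others=['C2=M'] -> C0=S, others downsized to S] -> [S,I,S]
Op 4: C0 read [C0 read: already in S, no change] -> [S,I,S]
Op 5: C1 write [C1 write: invalidate ['C0=S', 'C2=S'] -> C1=M] -> [I,M,I]
Op 6: C2 read [C2 read from I: others=['C1=M'] -> C2=S, others downsized to S] -> [I,S,S]
Op 7: C2 read [C2 read: already in S, no change] -> [I,S,S]
Op 8: C1 read [C1 read: already in S, no change] -> [I,S,S]
Op 9: C1 write [C1 write: invalidate ['C2=S'] -> C1=M] -> [I,M,I]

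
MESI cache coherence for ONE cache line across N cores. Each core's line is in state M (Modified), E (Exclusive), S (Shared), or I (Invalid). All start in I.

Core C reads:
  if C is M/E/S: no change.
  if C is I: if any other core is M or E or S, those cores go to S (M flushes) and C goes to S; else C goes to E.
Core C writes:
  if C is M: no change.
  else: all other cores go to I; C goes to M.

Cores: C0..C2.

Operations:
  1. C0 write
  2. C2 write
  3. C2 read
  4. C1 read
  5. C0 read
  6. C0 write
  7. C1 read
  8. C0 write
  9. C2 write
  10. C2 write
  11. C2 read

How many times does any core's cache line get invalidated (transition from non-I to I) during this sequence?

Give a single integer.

Op 1: C0 write [C0 write: invalidate none -> C0=M] -> [M,I,I] (invalidations this op: 0; running total: 0)
Op 2: C2 write [C2 write: invalidate ['C0=M'] -> C2=M] -> [I,I,M] (invalidations this op: 1; running total: 1)
Op 3: C2 read [C2 read: already in M, no change] -> [I,I,M] (invalidations this op: 0; running total: 1)
Op 4: C1 read [C1 read from I: others=['C2=M'] -> C1=S, others downsized to S] -> [I,S,S] (invalidations this op: 0; running total: 1)
Op 5: C0 read [C0 read from I: others=['C1=S', 'C2=S'] -> C0=S, others downsized to S] -> [S,S,S] (invalidations this op: 0; running total: 1)
Op 6: C0 write [C0 write: invalidate ['C1=S', 'C2=S'] -> C0=M] -> [M,I,I] (invalidations this op: 2; running total: 3)
Op 7: C1 read [C1 read from I: others=['C0=M'] -> C1=S, others downsized to S] -> [S,S,I] (invalidations this op: 0; running total: 3)
Op 8: C0 write [C0 write: invalidate ['C1=S'] -> C0=M] -> [M,I,I] (invalidations this op: 1; running total: 4)
Op 9: C2 write [C2 write: invalidate ['C0=M'] -> C2=M] -> [I,I,M] (invalidations this op: 1; running total: 5)
Op 10: C2 write [C2 write: already M (modified), no change] -> [I,I,M] (invalidations this op: 0; running total: 5)
Op 11: C2 read [C2 read: already in M, no change] -> [I,I,M] (invalidations this op: 0; running total: 5)

Answer: 5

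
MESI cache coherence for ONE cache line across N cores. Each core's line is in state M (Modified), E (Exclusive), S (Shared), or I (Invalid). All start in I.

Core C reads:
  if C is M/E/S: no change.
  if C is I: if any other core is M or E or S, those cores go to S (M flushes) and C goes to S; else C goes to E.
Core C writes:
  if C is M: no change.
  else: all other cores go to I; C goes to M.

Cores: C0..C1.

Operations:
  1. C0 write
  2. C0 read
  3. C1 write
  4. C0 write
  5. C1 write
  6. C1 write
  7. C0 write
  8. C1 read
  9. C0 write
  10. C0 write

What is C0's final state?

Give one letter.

Answer: M

Derivation:
Op 1: C0 write [C0 write: invalidate none -> C0=M] -> [M,I]
Op 2: C0 read [C0 read: already in M, no change] -> [M,I]
Op 3: C1 write [C1 write: invalidate ['C0=M'] -> C1=M] -> [I,M]
Op 4: C0 write [C0 write: invalidate ['C1=M'] -> C0=M] -> [M,I]
Op 5: C1 write [C1 write: invalidate ['C0=M'] -> C1=M] -> [I,M]
Op 6: C1 write [C1 write: already M (modified), no change] -> [I,M]
Op 7: C0 write [C0 write: invalidate ['C1=M'] -> C0=M] -> [M,I]
Op 8: C1 read [C1 read from I: others=['C0=M'] -> C1=S, others downsized to S] -> [S,S]
Op 9: C0 write [C0 write: invalidate ['C1=S'] -> C0=M] -> [M,I]
Op 10: C0 write [C0 write: already M (modified), no change] -> [M,I]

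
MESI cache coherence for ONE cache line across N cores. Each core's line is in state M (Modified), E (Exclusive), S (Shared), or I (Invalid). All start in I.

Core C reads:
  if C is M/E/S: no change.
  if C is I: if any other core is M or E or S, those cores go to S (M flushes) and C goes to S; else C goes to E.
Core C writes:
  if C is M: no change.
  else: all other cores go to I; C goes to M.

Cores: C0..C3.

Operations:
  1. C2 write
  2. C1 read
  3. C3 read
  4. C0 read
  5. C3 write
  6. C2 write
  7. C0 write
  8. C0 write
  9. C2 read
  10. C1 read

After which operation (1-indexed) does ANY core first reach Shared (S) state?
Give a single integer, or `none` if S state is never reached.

Op 1: C2 write [C2 write: invalidate none -> C2=M] -> [I,I,M,I]
Op 2: C1 read [C1 read from I: others=['C2=M'] -> C1=S, others downsized to S] -> [I,S,S,I]
  -> First S state at op 2; remaining ops need not be traced.

Answer: 2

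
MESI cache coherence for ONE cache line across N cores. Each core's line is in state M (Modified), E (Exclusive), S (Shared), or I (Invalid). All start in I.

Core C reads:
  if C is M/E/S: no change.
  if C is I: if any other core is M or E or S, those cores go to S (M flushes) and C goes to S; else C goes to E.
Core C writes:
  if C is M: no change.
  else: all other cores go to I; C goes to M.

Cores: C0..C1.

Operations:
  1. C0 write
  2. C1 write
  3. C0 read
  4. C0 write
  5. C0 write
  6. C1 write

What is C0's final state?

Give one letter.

Answer: I

Derivation:
Op 1: C0 write [C0 write: invalidate none -> C0=M] -> [M,I]
Op 2: C1 write [C1 write: invalidate ['C0=M'] -> C1=M] -> [I,M]
Op 3: C0 read [C0 read from I: others=['C1=M'] -> C0=S, others downsized to S] -> [S,S]
Op 4: C0 write [C0 write: invalidate ['C1=S'] -> C0=M] -> [M,I]
Op 5: C0 write [C0 write: already M (modified), no change] -> [M,I]
Op 6: C1 write [C1 write: invalidate ['C0=M'] -> C1=M] -> [I,M]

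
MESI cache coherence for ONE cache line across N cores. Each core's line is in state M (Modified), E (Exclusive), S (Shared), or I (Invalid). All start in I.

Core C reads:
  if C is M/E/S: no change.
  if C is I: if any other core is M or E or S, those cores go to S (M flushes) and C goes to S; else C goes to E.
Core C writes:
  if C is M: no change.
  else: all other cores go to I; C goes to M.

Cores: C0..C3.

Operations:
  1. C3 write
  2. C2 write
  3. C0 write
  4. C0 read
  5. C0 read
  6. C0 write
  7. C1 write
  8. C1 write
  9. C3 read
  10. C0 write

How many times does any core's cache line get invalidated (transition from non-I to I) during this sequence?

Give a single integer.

Op 1: C3 write [C3 write: invalidate none -> C3=M] -> [I,I,I,M] (invalidations this op: 0; running total: 0)
Op 2: C2 write [C2 write: invalidate ['C3=M'] -> C2=M] -> [I,I,M,I] (invalidations this op: 1; running total: 1)
Op 3: C0 write [C0 write: invalidate ['C2=M'] -> C0=M] -> [M,I,I,I] (invalidations this op: 1; running total: 2)
Op 4: C0 read [C0 read: already in M, no change] -> [M,I,I,I] (invalidations this op: 0; running total: 2)
Op 5: C0 read [C0 read: already in M, no change] -> [M,I,I,I] (invalidations this op: 0; running total: 2)
Op 6: C0 write [C0 write: already M (modified), no change] -> [M,I,I,I] (invalidations this op: 0; running total: 2)
Op 7: C1 write [C1 write: invalidate ['C0=M'] -> C1=M] -> [I,M,I,I] (invalidations this op: 1; running total: 3)
Op 8: C1 write [C1 write: already M (modified), no change] -> [I,M,I,I] (invalidations this op: 0; running total: 3)
Op 9: C3 read [C3 read from I: others=['C1=M'] -> C3=S, others downsized to S] -> [I,S,I,S] (invalidations this op: 0; running total: 3)
Op 10: C0 write [C0 write: invalidate ['C1=S', 'C3=S'] -> C0=M] -> [M,I,I,I] (invalidations this op: 2; running total: 5)

Answer: 5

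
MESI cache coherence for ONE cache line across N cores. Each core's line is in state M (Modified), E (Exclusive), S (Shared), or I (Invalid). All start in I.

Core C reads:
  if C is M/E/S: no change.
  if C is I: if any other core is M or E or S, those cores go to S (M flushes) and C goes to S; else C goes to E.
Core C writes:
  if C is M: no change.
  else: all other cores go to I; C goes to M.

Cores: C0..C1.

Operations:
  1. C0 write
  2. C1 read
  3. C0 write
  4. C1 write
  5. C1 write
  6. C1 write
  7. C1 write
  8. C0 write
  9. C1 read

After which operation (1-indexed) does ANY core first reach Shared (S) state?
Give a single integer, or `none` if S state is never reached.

Answer: 2

Derivation:
Op 1: C0 write [C0 write: invalidate none -> C0=M] -> [M,I]
Op 2: C1 read [C1 read from I: others=['C0=M'] -> C1=S, others downsized to S] -> [S,S]
  -> First S state at op 2; remaining ops need not be traced.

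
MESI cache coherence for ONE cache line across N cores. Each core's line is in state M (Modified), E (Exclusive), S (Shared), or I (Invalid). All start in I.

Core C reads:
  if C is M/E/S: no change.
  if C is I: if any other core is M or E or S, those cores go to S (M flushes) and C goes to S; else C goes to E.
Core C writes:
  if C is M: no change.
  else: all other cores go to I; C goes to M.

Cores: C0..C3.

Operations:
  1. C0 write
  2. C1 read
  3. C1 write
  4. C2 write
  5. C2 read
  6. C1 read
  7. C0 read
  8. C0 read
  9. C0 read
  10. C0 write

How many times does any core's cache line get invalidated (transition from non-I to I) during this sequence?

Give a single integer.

Op 1: C0 write [C0 write: invalidate none -> C0=M] -> [M,I,I,I] (invalidations this op: 0; running total: 0)
Op 2: C1 read [C1 read from I: others=['C0=M'] -> C1=S, others downsized to S] -> [S,S,I,I] (invalidations this op: 0; running total: 0)
Op 3: C1 write [C1 write: invalidate ['C0=S'] -> C1=M] -> [I,M,I,I] (invalidations this op: 1; running total: 1)
Op 4: C2 write [C2 write: invalidate ['C1=M'] -> C2=M] -> [I,I,M,I] (invalidations this op: 1; running total: 2)
Op 5: C2 read [C2 read: already in M, no change] -> [I,I,M,I] (invalidations this op: 0; running total: 2)
Op 6: C1 read [C1 read from I: others=['C2=M'] -> C1=S, others downsized to S] -> [I,S,S,I] (invalidations this op: 0; running total: 2)
Op 7: C0 read [C0 read from I: others=['C1=S', 'C2=S'] -> C0=S, others downsized to S] -> [S,S,S,I] (invalidations this op: 0; running total: 2)
Op 8: C0 read [C0 read: already in S, no change] -> [S,S,S,I] (invalidations this op: 0; running total: 2)
Op 9: C0 read [C0 read: already in S, no change] -> [S,S,S,I] (invalidations this op: 0; running total: 2)
Op 10: C0 write [C0 write: invalidate ['C1=S', 'C2=S'] -> C0=M] -> [M,I,I,I] (invalidations this op: 2; running total: 4)

Answer: 4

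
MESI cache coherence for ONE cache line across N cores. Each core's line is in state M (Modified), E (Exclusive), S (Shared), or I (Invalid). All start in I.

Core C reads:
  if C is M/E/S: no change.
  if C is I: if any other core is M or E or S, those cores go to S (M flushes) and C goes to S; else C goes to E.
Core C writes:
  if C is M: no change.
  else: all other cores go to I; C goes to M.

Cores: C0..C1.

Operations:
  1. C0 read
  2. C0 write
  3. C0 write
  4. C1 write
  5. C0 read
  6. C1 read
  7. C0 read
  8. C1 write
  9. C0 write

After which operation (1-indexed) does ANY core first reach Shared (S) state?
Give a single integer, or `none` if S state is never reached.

Answer: 5

Derivation:
Op 1: C0 read [C0 read from I: no other sharers -> C0=E (exclusive)] -> [E,I]
Op 2: C0 write [C0 write: invalidate none -> C0=M] -> [M,I]
Op 3: C0 write [C0 write: already M (modified), no change] -> [M,I]
Op 4: C1 write [C1 write: invalidate ['C0=M'] -> C1=M] -> [I,M]
Op 5: C0 read [C0 read from I: others=['C1=M'] -> C0=S, others downsized to S] -> [S,S]
  -> First S state at op 5; remaining ops need not be traced.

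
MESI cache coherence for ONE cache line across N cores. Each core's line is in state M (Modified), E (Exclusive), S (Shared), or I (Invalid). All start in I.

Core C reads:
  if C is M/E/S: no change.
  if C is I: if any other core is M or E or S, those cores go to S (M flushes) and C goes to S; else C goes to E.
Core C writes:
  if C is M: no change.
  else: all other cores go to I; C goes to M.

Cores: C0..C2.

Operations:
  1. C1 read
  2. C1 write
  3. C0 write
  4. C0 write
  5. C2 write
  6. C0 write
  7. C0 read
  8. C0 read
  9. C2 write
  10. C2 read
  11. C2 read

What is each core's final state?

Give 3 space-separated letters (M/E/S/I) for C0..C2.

Op 1: C1 read [C1 read from I: no other sharers -> C1=E (exclusive)] -> [I,E,I]
Op 2: C1 write [C1 write: invalidate none -> C1=M] -> [I,M,I]
Op 3: C0 write [C0 write: invalidate ['C1=M'] -> C0=M] -> [M,I,I]
Op 4: C0 write [C0 write: already M (modified), no change] -> [M,I,I]
Op 5: C2 write [C2 write: invalidate ['C0=M'] -> C2=M] -> [I,I,M]
Op 6: C0 write [C0 write: invalidate ['C2=M'] -> C0=M] -> [M,I,I]
Op 7: C0 read [C0 read: already in M, no change] -> [M,I,I]
Op 8: C0 read [C0 read: already in M, no change] -> [M,I,I]
Op 9: C2 write [C2 write: invalidate ['C0=M'] -> C2=M] -> [I,I,M]
Op 10: C2 read [C2 read: already in M, no change] -> [I,I,M]
Op 11: C2 read [C2 read: already in M, no change] -> [I,I,M]

Answer: I I M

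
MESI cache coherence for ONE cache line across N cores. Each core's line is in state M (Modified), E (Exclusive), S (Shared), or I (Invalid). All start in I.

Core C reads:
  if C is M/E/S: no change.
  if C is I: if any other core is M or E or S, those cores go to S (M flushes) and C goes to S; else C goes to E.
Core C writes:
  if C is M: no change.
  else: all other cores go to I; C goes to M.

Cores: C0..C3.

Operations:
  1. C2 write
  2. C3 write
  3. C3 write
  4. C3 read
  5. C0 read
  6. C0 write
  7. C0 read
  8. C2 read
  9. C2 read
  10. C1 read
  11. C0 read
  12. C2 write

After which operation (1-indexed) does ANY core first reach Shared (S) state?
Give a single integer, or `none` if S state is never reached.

Answer: 5

Derivation:
Op 1: C2 write [C2 write: invalidate none -> C2=M] -> [I,I,M,I]
Op 2: C3 write [C3 write: invalidate ['C2=M'] -> C3=M] -> [I,I,I,M]
Op 3: C3 write [C3 write: already M (modified), no change] -> [I,I,I,M]
Op 4: C3 read [C3 read: already in M, no change] -> [I,I,I,M]
Op 5: C0 read [C0 read from I: others=['C3=M'] -> C0=S, others downsized to S] -> [S,I,I,S]
  -> First S state at op 5; remaining ops need not be traced.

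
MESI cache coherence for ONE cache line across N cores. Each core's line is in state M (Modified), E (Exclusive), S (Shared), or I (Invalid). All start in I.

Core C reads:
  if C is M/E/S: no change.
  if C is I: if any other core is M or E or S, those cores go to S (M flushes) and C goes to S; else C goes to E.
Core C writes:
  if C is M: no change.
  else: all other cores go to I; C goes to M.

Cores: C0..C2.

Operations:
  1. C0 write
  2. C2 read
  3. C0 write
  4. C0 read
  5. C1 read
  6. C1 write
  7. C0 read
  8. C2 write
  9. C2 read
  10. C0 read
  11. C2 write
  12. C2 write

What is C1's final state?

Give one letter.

Op 1: C0 write [C0 write: invalidate none -> C0=M] -> [M,I,I]
Op 2: C2 read [C2 read from I: others=['C0=M'] -> C2=S, others downsized to S] -> [S,I,S]
Op 3: C0 write [C0 write: invalidate ['C2=S'] -> C0=M] -> [M,I,I]
Op 4: C0 read [C0 read: already in M, no change] -> [M,I,I]
Op 5: C1 read [C1 read from I: others=['C0=M'] -> C1=S, others downsized to S] -> [S,S,I]
Op 6: C1 write [C1 write: invalidate ['C0=S'] -> C1=M] -> [I,M,I]
Op 7: C0 read [C0 read from I: others=['C1=M'] -> C0=S, others downsized to S] -> [S,S,I]
Op 8: C2 write [C2 write: invalidate ['C0=S', 'C1=S'] -> C2=M] -> [I,I,M]
Op 9: C2 read [C2 read: already in M, no change] -> [I,I,M]
Op 10: C0 read [C0 read from I: others=['C2=M'] -> C0=S, others downsized to S] -> [S,I,S]
Op 11: C2 write [C2 write: invalidate ['C0=S'] -> C2=M] -> [I,I,M]
Op 12: C2 write [C2 write: already M (modified), no change] -> [I,I,M]

Answer: I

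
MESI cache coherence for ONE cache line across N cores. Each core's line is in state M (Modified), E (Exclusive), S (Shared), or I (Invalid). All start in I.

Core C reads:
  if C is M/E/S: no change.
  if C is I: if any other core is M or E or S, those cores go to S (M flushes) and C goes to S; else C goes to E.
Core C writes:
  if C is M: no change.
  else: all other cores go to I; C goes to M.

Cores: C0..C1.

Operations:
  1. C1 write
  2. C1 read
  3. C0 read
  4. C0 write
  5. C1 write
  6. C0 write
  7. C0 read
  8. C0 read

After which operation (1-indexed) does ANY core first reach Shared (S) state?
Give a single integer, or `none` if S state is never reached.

Answer: 3

Derivation:
Op 1: C1 write [C1 write: invalidate none -> C1=M] -> [I,M]
Op 2: C1 read [C1 read: already in M, no change] -> [I,M]
Op 3: C0 read [C0 read from I: others=['C1=M'] -> C0=S, others downsized to S] -> [S,S]
  -> First S state at op 3; remaining ops need not be traced.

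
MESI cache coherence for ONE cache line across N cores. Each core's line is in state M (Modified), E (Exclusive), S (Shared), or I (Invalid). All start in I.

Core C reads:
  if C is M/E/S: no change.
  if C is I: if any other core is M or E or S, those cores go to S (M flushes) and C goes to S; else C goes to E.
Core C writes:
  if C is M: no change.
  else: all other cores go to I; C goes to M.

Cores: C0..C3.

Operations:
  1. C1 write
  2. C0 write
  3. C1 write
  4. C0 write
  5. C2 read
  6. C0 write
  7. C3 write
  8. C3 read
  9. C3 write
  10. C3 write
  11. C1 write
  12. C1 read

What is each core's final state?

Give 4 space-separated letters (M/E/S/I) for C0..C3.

Answer: I M I I

Derivation:
Op 1: C1 write [C1 write: invalidate none -> C1=M] -> [I,M,I,I]
Op 2: C0 write [C0 write: invalidate ['C1=M'] -> C0=M] -> [M,I,I,I]
Op 3: C1 write [C1 write: invalidate ['C0=M'] -> C1=M] -> [I,M,I,I]
Op 4: C0 write [C0 write: invalidate ['C1=M'] -> C0=M] -> [M,I,I,I]
Op 5: C2 read [C2 read from I: others=['C0=M'] -> C2=S, others downsized to S] -> [S,I,S,I]
Op 6: C0 write [C0 write: invalidate ['C2=S'] -> C0=M] -> [M,I,I,I]
Op 7: C3 write [C3 write: invalidate ['C0=M'] -> C3=M] -> [I,I,I,M]
Op 8: C3 read [C3 read: already in M, no change] -> [I,I,I,M]
Op 9: C3 write [C3 write: already M (modified), no change] -> [I,I,I,M]
Op 10: C3 write [C3 write: already M (modified), no change] -> [I,I,I,M]
Op 11: C1 write [C1 write: invalidate ['C3=M'] -> C1=M] -> [I,M,I,I]
Op 12: C1 read [C1 read: already in M, no change] -> [I,M,I,I]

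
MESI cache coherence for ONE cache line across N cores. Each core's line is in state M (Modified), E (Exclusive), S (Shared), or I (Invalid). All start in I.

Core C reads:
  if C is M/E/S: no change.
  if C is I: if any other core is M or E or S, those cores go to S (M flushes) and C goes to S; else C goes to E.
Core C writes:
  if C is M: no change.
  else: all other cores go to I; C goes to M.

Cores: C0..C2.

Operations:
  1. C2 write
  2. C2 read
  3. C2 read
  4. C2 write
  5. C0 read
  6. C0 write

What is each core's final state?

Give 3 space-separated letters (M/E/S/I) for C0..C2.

Answer: M I I

Derivation:
Op 1: C2 write [C2 write: invalidate none -> C2=M] -> [I,I,M]
Op 2: C2 read [C2 read: already in M, no change] -> [I,I,M]
Op 3: C2 read [C2 read: already in M, no change] -> [I,I,M]
Op 4: C2 write [C2 write: already M (modified), no change] -> [I,I,M]
Op 5: C0 read [C0 read from I: others=['C2=M'] -> C0=S, others downsized to S] -> [S,I,S]
Op 6: C0 write [C0 write: invalidate ['C2=S'] -> C0=M] -> [M,I,I]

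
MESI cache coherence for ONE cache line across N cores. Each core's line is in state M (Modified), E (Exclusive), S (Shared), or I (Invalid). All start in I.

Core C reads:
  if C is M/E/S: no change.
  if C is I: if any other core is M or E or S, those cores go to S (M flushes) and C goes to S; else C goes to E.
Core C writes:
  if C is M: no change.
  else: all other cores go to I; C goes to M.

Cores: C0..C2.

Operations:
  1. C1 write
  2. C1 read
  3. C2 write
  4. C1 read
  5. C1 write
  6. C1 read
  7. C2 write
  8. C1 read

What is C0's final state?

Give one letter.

Answer: I

Derivation:
Op 1: C1 write [C1 write: invalidate none -> C1=M] -> [I,M,I]
Op 2: C1 read [C1 read: already in M, no change] -> [I,M,I]
Op 3: C2 write [C2 write: invalidate ['C1=M'] -> C2=M] -> [I,I,M]
Op 4: C1 read [C1 read from I: others=['C2=M'] -> C1=S, others downsized to S] -> [I,S,S]
Op 5: C1 write [C1 write: invalidate ['C2=S'] -> C1=M] -> [I,M,I]
Op 6: C1 read [C1 read: already in M, no change] -> [I,M,I]
Op 7: C2 write [C2 write: invalidate ['C1=M'] -> C2=M] -> [I,I,M]
Op 8: C1 read [C1 read from I: others=['C2=M'] -> C1=S, others downsized to S] -> [I,S,S]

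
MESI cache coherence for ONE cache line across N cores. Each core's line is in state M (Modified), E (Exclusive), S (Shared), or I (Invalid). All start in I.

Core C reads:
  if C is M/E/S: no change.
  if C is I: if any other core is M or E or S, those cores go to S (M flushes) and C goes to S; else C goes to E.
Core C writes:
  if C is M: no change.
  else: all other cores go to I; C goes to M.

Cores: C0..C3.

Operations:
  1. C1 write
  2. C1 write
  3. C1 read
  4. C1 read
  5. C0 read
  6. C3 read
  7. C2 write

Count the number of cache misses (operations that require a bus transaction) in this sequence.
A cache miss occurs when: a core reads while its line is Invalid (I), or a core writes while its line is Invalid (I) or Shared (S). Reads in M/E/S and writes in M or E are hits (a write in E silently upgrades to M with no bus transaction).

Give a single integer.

Answer: 4

Derivation:
Op 1: C1 write [C1 write: invalidate none -> C1=M] -> [I,M,I,I] [MISS #1: write from I]
Op 2: C1 write [C1 write: already M (modified), no change] -> [I,M,I,I] [hit: write from M]
Op 3: C1 read [C1 read: already in M, no change] -> [I,M,I,I] [hit: read from M]
Op 4: C1 read [C1 read: already in M, no change] -> [I,M,I,I] [hit: read from M]
Op 5: C0 read [C0 read from I: others=['C1=M'] -> C0=S, others downsized to S] -> [S,S,I,I] [MISS #2: read from I]
Op 6: C3 read [C3 read from I: others=['C0=S', 'C1=S'] -> C3=S, others downsized to S] -> [S,S,I,S] [MISS #3: read from I]
Op 7: C2 write [C2 write: invalidate ['C0=S', 'C1=S', 'C3=S'] -> C2=M] -> [I,I,M,I] [MISS #4: write from I]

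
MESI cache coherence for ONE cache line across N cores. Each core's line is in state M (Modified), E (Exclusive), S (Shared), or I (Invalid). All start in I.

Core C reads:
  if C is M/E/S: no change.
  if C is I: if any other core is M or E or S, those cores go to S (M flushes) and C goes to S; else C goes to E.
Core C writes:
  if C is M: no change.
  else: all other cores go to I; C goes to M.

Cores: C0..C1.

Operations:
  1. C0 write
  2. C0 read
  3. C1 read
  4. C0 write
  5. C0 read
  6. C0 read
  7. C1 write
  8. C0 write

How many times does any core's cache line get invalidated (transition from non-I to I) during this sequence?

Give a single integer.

Op 1: C0 write [C0 write: invalidate none -> C0=M] -> [M,I] (invalidations this op: 0; running total: 0)
Op 2: C0 read [C0 read: already in M, no change] -> [M,I] (invalidations this op: 0; running total: 0)
Op 3: C1 read [C1 read from I: others=['C0=M'] -> C1=S, others downsized to S] -> [S,S] (invalidations this op: 0; running total: 0)
Op 4: C0 write [C0 write: invalidate ['C1=S'] -> C0=M] -> [M,I] (invalidations this op: 1; running total: 1)
Op 5: C0 read [C0 read: already in M, no change] -> [M,I] (invalidations this op: 0; running total: 1)
Op 6: C0 read [C0 read: already in M, no change] -> [M,I] (invalidations this op: 0; running total: 1)
Op 7: C1 write [C1 write: invalidate ['C0=M'] -> C1=M] -> [I,M] (invalidations this op: 1; running total: 2)
Op 8: C0 write [C0 write: invalidate ['C1=M'] -> C0=M] -> [M,I] (invalidations this op: 1; running total: 3)

Answer: 3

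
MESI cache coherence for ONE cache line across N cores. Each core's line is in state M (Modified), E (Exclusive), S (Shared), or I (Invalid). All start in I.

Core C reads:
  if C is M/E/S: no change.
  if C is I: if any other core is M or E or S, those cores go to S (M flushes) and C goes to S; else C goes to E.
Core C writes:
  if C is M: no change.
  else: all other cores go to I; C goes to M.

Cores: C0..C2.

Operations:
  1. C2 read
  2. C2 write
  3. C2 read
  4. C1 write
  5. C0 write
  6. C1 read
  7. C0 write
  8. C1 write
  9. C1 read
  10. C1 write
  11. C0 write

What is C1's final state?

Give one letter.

Answer: I

Derivation:
Op 1: C2 read [C2 read from I: no other sharers -> C2=E (exclusive)] -> [I,I,E]
Op 2: C2 write [C2 write: invalidate none -> C2=M] -> [I,I,M]
Op 3: C2 read [C2 read: already in M, no change] -> [I,I,M]
Op 4: C1 write [C1 write: invalidate ['C2=M'] -> C1=M] -> [I,M,I]
Op 5: C0 write [C0 write: invalidate ['C1=M'] -> C0=M] -> [M,I,I]
Op 6: C1 read [C1 read from I: others=['C0=M'] -> C1=S, others downsized to S] -> [S,S,I]
Op 7: C0 write [C0 write: invalidate ['C1=S'] -> C0=M] -> [M,I,I]
Op 8: C1 write [C1 write: invalidate ['C0=M'] -> C1=M] -> [I,M,I]
Op 9: C1 read [C1 read: already in M, no change] -> [I,M,I]
Op 10: C1 write [C1 write: already M (modified), no change] -> [I,M,I]
Op 11: C0 write [C0 write: invalidate ['C1=M'] -> C0=M] -> [M,I,I]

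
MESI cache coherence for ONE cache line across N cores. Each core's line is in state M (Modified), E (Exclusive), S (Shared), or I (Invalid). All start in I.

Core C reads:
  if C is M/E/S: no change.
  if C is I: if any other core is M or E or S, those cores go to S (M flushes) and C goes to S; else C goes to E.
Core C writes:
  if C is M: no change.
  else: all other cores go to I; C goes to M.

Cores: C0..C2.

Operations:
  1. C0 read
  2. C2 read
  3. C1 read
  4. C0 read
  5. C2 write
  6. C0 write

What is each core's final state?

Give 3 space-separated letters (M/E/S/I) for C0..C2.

Op 1: C0 read [C0 read from I: no other sharers -> C0=E (exclusive)] -> [E,I,I]
Op 2: C2 read [C2 read from I: others=['C0=E'] -> C2=S, others downsized to S] -> [S,I,S]
Op 3: C1 read [C1 read from I: others=['C0=S', 'C2=S'] -> C1=S, others downsized to S] -> [S,S,S]
Op 4: C0 read [C0 read: already in S, no change] -> [S,S,S]
Op 5: C2 write [C2 write: invalidate ['C0=S', 'C1=S'] -> C2=M] -> [I,I,M]
Op 6: C0 write [C0 write: invalidate ['C2=M'] -> C0=M] -> [M,I,I]

Answer: M I I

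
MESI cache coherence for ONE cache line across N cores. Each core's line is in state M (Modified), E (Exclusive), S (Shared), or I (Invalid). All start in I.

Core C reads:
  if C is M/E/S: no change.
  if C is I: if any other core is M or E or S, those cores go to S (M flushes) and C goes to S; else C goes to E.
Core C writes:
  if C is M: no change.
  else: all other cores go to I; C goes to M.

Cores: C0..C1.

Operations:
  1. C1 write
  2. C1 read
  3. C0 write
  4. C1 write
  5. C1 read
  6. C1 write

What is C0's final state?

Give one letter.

Answer: I

Derivation:
Op 1: C1 write [C1 write: invalidate none -> C1=M] -> [I,M]
Op 2: C1 read [C1 read: already in M, no change] -> [I,M]
Op 3: C0 write [C0 write: invalidate ['C1=M'] -> C0=M] -> [M,I]
Op 4: C1 write [C1 write: invalidate ['C0=M'] -> C1=M] -> [I,M]
Op 5: C1 read [C1 read: already in M, no change] -> [I,M]
Op 6: C1 write [C1 write: already M (modified), no change] -> [I,M]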